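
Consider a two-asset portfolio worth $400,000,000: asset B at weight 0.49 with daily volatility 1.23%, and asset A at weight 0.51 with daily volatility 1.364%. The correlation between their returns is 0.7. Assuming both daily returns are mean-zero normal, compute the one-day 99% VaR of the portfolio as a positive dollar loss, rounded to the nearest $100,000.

σ_p² = 0.49²·1.23² + 0.51²·1.364² + 2·0.7·0.49·0.51·1.23·1.364 = 1.4341 (%²).
σ_p = √1.4341 = 1.198%.
At 99%, z = 2.326.
VaR = 2.326 × 1.198% = 2.787%; on $400,000,000 that is $11,148,000.

$11,100,000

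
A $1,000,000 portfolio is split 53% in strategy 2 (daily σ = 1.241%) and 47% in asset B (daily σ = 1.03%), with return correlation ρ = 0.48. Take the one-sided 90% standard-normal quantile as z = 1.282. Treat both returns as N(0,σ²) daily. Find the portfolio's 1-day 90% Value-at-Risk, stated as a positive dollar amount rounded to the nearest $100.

$12,600

σ_p² = 0.53²·1.241² + 0.47²·1.03² + 2·0.48·0.53·0.47·1.241·1.03 = 0.9726 (%²).
σ_p = √0.9726 = 0.986%.
VaR = 1.282 × 0.986% = 1.264%; on $1,000,000 that is $12,640.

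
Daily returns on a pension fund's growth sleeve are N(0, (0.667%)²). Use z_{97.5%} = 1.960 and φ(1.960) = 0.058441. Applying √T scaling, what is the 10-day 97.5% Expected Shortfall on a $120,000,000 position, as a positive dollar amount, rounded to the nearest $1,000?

σ_{10d} = 0.667% × √10 = 2.109%.
ES multiplier = φ(z)/(1−α) = 0.058441/0.025 = 2.338.
ES = 2.109% × 2.338 = 4.931%; on $120,000,000: $5,917,200.

$5,917,000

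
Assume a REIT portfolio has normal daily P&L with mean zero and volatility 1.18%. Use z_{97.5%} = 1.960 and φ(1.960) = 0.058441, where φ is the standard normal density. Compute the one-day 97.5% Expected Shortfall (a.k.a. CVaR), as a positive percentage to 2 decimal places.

2.76%

Tail multiplier: φ(z)/(1−α) = 0.058441 / 0.025 = 2.338.
ES = 1.18% × 2.338 = 2.759%.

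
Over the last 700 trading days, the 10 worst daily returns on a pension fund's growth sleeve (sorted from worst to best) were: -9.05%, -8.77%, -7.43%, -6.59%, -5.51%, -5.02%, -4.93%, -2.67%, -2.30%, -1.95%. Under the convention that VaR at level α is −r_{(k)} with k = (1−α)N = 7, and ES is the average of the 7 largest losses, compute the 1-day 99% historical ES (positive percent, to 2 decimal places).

6.76%

The 7 worst returns sum to -47.30%.
ES = −(-47.30%) / 7 = 6.7571…% ≈ 6.76%.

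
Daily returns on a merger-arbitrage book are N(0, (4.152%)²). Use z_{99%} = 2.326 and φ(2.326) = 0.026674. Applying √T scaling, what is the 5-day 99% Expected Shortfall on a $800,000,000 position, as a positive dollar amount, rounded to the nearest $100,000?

σ_{5d} = 4.152% × √5 = 9.284%.
ES multiplier = φ(z)/(1−α) = 0.026674/0.01 = 2.667.
ES = 9.284% × 2.667 = 24.760%; on $800,000,000: $198,080,000.

$198,100,000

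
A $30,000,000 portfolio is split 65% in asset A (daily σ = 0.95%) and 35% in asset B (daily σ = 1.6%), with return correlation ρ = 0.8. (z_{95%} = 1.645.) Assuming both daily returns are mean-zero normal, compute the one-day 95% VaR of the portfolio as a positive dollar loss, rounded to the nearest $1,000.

σ_p² = 0.65²·0.95² + 0.35²·1.6² + 2·0.8·0.65·0.35·0.95·1.6 = 1.2482 (%²).
σ_p = √1.2482 = 1.117%.
VaR = 1.645 × 1.117% = 1.837%; on $30,000,000 that is $551,100.

$551,000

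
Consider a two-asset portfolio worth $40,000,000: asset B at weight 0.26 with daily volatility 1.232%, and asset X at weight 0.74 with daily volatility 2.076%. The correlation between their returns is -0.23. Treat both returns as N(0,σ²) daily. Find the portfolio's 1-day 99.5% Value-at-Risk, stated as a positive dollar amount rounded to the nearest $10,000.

σ_p² = 0.26²·1.232² + 0.74²·2.076² + 2·-0.23·0.26·0.74·1.232·2.076 = 2.2363 (%²).
σ_p = √2.2363 = 1.495%.
At 99.5%, z = 2.576.
VaR = 2.576 × 1.495% = 3.851%; on $40,000,000 that is $1,540,400.

$1,540,000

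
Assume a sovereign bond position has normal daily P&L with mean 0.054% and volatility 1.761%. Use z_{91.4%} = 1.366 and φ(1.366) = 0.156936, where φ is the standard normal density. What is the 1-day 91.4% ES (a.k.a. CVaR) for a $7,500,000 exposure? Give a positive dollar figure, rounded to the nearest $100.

Tail multiplier: φ(z)/(1−α) = 0.156936 / 0.086 = 1.825.
ES = −(0.054%) + 1.761% × 1.825 = 3.160%.
On $7,500,000: 0.03160 × $7,500,000 = $237,000.

$237,000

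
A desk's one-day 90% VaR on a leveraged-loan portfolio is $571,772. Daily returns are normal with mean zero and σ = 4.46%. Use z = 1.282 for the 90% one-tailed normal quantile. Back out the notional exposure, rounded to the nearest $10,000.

VaR as a fraction of value: z·σ = 1.282 × 4.46% = 5.71772%.
Position = $571,772 / 0.0571772 = $10,000,000.

$10,000,000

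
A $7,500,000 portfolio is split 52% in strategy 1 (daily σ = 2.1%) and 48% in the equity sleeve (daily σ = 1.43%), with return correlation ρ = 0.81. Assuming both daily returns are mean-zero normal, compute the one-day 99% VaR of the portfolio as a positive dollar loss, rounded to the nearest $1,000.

$296,000

σ_p² = 0.52²·2.1² + 0.48²·1.43² + 2·0.81·0.52·0.48·2.1·1.43 = 2.8779 (%²).
σ_p = √2.8779 = 1.696%.
At 99%, z = 2.326.
VaR = 2.326 × 1.696% = 3.945%; on $7,500,000 that is $295,875.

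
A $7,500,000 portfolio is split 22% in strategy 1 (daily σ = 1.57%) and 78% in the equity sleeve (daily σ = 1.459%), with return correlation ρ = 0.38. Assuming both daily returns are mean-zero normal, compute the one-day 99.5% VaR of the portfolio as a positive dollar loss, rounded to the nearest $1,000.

$253,000

σ_p² = 0.22²·1.57² + 0.78²·1.459² + 2·0.38·0.22·0.78·1.57·1.459 = 1.7131 (%²).
σ_p = √1.7131 = 1.309%.
At 99.5%, z = 2.576.
VaR = 2.576 × 1.309% = 3.372%; on $7,500,000 that is $252,900.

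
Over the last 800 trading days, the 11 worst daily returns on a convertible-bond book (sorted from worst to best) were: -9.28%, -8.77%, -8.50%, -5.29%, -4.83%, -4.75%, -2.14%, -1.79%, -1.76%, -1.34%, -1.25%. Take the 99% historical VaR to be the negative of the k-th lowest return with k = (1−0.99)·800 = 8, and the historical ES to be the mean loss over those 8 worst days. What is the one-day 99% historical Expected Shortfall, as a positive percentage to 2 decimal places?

The 8 worst returns sum to -45.35%.
ES = −(-45.35%) / 8 = 5.66875% ≈ 5.67%.

5.67%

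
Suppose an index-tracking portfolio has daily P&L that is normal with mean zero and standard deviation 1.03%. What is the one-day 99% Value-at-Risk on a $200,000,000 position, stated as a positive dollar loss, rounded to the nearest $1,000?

$4,792,000

At 99% one-sided, z = 2.326.
VaR = z·σ = 2.326 × 1.03% = 2.396%.
On $200,000,000: 0.02396 × $200,000,000 = $4,792,000.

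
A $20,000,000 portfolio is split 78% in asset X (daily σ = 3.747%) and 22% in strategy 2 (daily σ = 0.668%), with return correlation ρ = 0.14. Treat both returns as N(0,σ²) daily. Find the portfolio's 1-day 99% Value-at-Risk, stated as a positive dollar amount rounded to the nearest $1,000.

σ_p² = 0.78²·3.747² + 0.22²·0.668² + 2·0.14·0.78·0.22·3.747·0.668 = 8.6838 (%²).
σ_p = √8.6838 = 2.947%.
At 99%, z = 2.326.
VaR = 2.326 × 2.947% = 6.855%; on $20,000,000 that is $1,371,000.

$1,371,000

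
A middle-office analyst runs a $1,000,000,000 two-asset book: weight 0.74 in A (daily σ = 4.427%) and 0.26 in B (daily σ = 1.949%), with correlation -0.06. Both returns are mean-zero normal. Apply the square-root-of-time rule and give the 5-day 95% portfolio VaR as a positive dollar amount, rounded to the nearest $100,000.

$120,800,000

σ_p = √(0.74²·4.427² + 0.26²·1.949² + 2·-0.06·0.74·0.26·4.427·1.949) = 3.285%.
σ_{5d} = 3.285% × √5 = 7.345%.
z(95%) = 1.645.
VaR = 1.645 × 7.345% = 12.083%; on $1,000,000,000 that is $120,830,000.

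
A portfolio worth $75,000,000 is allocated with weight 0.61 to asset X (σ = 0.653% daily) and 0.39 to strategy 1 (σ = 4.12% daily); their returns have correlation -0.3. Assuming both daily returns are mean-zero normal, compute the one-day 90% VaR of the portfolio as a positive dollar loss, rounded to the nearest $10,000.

$1,480,000

σ_p² = 0.61²·0.653² + 0.39²·4.12² + 2·-0.3·0.61·0.39·0.653·4.12 = 2.3565 (%²).
σ_p = √2.3565 = 1.535%.
At 90%, z = 1.282.
VaR = 1.282 × 1.535% = 1.968%; on $75,000,000 that is $1,476,000.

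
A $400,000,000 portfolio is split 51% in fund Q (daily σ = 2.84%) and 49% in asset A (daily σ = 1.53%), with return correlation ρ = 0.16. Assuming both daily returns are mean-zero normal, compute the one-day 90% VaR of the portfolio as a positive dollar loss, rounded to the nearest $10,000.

σ_p² = 0.51²·2.84² + 0.49²·1.53² + 2·0.16·0.51·0.49·2.84·1.53 = 3.0074 (%²).
σ_p = √3.0074 = 1.734%.
At 90%, z = 1.282.
VaR = 1.282 × 1.734% = 2.223%; on $400,000,000 that is $8,892,000.

$8,890,000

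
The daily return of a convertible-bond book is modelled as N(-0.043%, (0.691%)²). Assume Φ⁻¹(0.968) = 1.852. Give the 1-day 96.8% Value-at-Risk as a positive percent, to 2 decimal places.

1.32%

VaR = −μ + z·σ = −(-0.043%) + 1.852 × 0.691% = 1.323%.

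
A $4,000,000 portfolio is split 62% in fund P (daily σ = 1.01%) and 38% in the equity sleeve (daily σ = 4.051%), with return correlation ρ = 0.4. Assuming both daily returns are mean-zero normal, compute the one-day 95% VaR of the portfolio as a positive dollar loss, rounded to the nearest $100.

$123,700

σ_p² = 0.62²·1.01² + 0.38²·4.051² + 2·0.4·0.62·0.38·1.01·4.051 = 3.5330 (%²).
σ_p = √3.5330 = 1.880%.
At 95%, z = 1.645.
VaR = 1.645 × 1.880% = 3.093%; on $4,000,000 that is $123,720.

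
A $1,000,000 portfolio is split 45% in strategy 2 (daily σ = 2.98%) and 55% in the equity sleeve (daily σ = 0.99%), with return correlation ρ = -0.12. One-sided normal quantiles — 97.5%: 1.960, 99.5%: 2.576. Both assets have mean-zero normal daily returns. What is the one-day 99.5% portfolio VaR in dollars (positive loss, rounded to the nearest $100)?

$35,700

σ_p² = 0.45²·2.98² + 0.55²·0.99² + 2·-0.12·0.45·0.55·2.98·0.99 = 1.9195 (%²).
σ_p = √1.9195 = 1.385%.
VaR = 2.576 × 1.385% = 3.568%; on $1,000,000 that is $35,680.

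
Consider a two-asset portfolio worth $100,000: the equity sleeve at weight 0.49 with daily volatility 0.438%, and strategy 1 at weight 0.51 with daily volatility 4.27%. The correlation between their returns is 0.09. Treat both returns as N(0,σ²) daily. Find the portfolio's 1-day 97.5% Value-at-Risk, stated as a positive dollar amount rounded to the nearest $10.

$4,330

σ_p² = 0.49²·0.438² + 0.51²·4.27² + 2·0.09·0.49·0.51·0.438·4.27 = 4.8726 (%²).
σ_p = √4.8726 = 2.207%.
At 97.5%, z = 1.960.
VaR = 1.960 × 2.207% = 4.326%; on $100,000 that is $4,326.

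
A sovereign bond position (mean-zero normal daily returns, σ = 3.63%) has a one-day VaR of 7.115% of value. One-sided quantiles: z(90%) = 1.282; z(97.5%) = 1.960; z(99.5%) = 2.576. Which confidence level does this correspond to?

Implied z = VaR/σ = 7.115 / 3.63 = 1.960.
This matches z(97.5%) = 1.960.

97.5%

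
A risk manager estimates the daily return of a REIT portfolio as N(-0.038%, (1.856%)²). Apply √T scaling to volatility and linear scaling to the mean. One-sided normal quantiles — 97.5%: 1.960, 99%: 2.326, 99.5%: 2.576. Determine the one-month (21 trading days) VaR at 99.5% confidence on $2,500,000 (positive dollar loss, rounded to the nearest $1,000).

σ_{21d} = 1.856% × √21 = 8.505%; μ_{21d} = 21 × -0.038% = -0.798%.
VaR = −(-0.798%) + 2.576 × 8.505% = 22.707%.
On $2,500,000: 0.22707 × $2,500,000 = $567,675.

$568,000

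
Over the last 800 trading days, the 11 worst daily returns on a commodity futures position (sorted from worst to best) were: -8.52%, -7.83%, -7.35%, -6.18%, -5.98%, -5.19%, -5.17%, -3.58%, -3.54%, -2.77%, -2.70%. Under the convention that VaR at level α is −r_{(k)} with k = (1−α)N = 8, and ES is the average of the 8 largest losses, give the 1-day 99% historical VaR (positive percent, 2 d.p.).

k = 8; the 8th lowest return is -3.58%, so VaR = 3.58%.

3.58%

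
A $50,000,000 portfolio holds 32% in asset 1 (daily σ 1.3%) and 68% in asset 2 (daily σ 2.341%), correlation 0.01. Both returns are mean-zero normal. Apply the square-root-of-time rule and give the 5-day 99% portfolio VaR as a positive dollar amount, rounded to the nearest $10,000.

σ_p = √(0.32²·1.3² + 0.68²·2.341² + 2·0.01·0.32·0.68·1.3·2.341) = 1.649%.
σ_{5d} = 1.649% × √5 = 3.687%.
z(99%) = 2.326.
VaR = 2.326 × 3.687% = 8.576%; on $50,000,000 that is $4,288,000.

$4,290,000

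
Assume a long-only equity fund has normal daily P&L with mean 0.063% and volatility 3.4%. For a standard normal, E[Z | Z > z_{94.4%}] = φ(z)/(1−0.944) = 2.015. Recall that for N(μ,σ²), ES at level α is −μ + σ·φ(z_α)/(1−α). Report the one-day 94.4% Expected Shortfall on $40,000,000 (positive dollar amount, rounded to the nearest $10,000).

ES = −(0.063%) + 3.4% × 2.015 = 6.788%.
On $40,000,000: 0.06788 × $40,000,000 = $2,715,200.

$2,720,000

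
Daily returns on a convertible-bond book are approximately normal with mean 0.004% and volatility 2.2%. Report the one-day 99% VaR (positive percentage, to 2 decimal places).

At 99% one-sided, z = 2.326.
VaR = −μ + z·σ = −(0.004%) + 2.326 × 2.2% = 5.113%.

5.11%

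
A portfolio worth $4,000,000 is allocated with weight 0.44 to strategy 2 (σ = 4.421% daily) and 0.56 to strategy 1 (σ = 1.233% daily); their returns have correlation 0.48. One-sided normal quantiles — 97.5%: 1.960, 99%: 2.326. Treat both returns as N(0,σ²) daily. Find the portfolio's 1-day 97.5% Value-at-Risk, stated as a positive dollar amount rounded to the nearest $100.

σ_p² = 0.44²·4.421² + 0.56²·1.233² + 2·0.48·0.44·0.56·4.421·1.233 = 5.5501 (%²).
σ_p = √5.5501 = 2.356%.
VaR = 1.960 × 2.356% = 4.618%; on $4,000,000 that is $184,720.

$184,700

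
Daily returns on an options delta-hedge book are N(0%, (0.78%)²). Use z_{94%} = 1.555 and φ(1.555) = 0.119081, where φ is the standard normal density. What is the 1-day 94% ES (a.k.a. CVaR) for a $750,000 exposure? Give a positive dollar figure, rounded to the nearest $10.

Tail multiplier: φ(z)/(1−α) = 0.119081 / 0.06 = 1.985.
ES = 0.78% × 1.985 = 1.548%.
On $750,000: 0.01548 × $750,000 = $11,610.

$11,610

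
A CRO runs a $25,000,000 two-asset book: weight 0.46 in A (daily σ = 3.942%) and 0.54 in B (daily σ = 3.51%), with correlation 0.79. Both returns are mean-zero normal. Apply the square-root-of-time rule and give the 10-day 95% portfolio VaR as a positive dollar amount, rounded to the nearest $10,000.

σ_p = √(0.46²·3.942² + 0.54²·3.51² + 2·0.79·0.46·0.54·3.942·3.51) = 3.509%.
σ_{10d} = 3.509% × √10 = 11.096%.
z(95%) = 1.645.
VaR = 1.645 × 11.096% = 18.253%; on $25,000,000 that is $4,563,250.

$4,560,000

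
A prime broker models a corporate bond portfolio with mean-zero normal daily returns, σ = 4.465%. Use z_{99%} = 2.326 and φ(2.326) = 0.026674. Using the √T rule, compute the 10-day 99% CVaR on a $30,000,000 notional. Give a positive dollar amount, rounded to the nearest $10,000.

$11,300,000

σ_{10d} = 4.465% × √10 = 14.120%.
ES multiplier = φ(z)/(1−α) = 0.026674/0.01 = 2.667.
ES = 14.120% × 2.667 = 37.658%; on $30,000,000: $11,297,400.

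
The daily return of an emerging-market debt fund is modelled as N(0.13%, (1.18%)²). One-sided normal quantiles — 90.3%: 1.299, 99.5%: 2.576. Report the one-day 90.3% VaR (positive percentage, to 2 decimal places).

VaR = −μ + z·σ = −(0.13%) + 1.299 × 1.18% = 1.403%.

1.40%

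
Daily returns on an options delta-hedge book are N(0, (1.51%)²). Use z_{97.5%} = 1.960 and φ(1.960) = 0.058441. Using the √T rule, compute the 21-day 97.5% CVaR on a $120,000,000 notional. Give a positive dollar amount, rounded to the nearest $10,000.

$19,410,000

σ_{21d} = 1.51% × √21 = 6.920%.
ES multiplier = φ(z)/(1−α) = 0.058441/0.025 = 2.338.
ES = 6.920% × 2.338 = 16.179%; on $120,000,000: $19,414,800.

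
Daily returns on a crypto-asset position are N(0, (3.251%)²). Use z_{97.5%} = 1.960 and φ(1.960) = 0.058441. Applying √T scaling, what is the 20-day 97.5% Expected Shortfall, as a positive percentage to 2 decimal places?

σ_{20d} = 3.251% × √20 = 14.539%.
ES multiplier = φ(z)/(1−α) = 0.058441/0.025 = 2.338.
ES = 14.539% × 2.338 = 33.992%.

33.99%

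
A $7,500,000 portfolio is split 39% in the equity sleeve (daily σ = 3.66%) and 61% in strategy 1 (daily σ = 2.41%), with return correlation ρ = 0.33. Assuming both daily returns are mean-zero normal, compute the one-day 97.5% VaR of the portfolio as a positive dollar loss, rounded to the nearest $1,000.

σ_p² = 0.39²·3.66² + 0.61²·2.41² + 2·0.33·0.39·0.61·3.66·2.41 = 5.5836 (%²).
σ_p = √5.5836 = 2.363%.
At 97.5%, z = 1.960.
VaR = 1.960 × 2.363% = 4.631%; on $7,500,000 that is $347,325.

$347,000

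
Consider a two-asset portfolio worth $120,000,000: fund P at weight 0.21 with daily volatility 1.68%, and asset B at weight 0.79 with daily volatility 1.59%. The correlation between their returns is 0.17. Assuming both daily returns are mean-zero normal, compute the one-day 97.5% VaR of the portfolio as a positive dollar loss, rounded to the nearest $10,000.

$3,200,000

σ_p² = 0.21²·1.68² + 0.79²·1.59² + 2·0.17·0.21·0.79·1.68·1.59 = 1.8529 (%²).
σ_p = √1.8529 = 1.361%.
At 97.5%, z = 1.960.
VaR = 1.960 × 1.361% = 2.668%; on $120,000,000 that is $3,201,600.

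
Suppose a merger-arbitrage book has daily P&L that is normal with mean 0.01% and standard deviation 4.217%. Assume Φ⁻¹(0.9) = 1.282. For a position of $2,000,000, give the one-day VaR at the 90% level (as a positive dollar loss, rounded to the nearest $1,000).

$108,000

VaR = −μ + z·σ = −(0.01%) + 1.282 × 4.217% = 5.396%.
On $2,000,000: 0.05396 × $2,000,000 = $107,920.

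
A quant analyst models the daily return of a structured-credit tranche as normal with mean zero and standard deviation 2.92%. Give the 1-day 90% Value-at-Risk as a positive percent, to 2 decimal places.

At 90% one-sided, z = 1.282.
VaR = z·σ = 1.282 × 2.92% = 3.743%.

3.74%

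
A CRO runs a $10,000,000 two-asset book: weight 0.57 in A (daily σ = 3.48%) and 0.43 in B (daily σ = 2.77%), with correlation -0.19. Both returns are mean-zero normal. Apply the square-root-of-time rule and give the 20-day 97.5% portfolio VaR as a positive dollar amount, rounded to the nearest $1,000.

σ_p = √(0.57²·3.48² + 0.43²·2.77² + 2·-0.19·0.57·0.43·3.48·2.77) = 2.111%.
σ_{20d} = 2.111% × √20 = 9.441%.
z(97.5%) = 1.960.
VaR = 1.960 × 9.441% = 18.504%; on $10,000,000 that is $1,850,400.

$1,850,000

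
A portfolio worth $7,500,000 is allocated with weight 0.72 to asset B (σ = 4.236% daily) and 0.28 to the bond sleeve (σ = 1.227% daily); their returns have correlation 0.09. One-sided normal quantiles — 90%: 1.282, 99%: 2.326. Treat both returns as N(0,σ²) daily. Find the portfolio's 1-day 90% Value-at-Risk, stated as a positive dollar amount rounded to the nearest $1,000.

σ_p² = 0.72²·4.236² + 0.28²·1.227² + 2·0.09·0.72·0.28·4.236·1.227 = 9.6087 (%²).
σ_p = √9.6087 = 3.100%.
VaR = 1.282 × 3.100% = 3.974%; on $7,500,000 that is $298,050.

$298,000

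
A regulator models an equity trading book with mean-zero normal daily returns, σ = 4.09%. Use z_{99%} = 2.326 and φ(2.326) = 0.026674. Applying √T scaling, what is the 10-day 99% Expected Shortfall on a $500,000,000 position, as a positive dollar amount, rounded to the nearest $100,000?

$172,500,000

σ_{10d} = 4.09% × √10 = 12.934%.
ES multiplier = φ(z)/(1−α) = 0.026674/0.01 = 2.667.
ES = 12.934% × 2.667 = 34.495%; on $500,000,000: $172,475,000.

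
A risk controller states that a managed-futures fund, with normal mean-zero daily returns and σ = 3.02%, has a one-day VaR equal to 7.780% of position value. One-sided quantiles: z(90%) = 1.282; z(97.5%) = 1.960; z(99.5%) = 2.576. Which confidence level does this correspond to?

Implied z = VaR/σ = 7.780 / 3.02 = 2.576.
This matches z(99.5%) = 2.576.

99.5%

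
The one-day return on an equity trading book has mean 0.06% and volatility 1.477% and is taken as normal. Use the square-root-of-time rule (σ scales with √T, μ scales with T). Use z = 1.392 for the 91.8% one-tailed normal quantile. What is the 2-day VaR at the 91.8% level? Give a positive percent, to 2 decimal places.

σ_{2d} = 1.477% × √2 = 2.089%; μ_{2d} = 2 × 0.06% = 0.120%.
VaR = −(0.120%) + 1.392 × 2.089% = 2.788%.

2.79%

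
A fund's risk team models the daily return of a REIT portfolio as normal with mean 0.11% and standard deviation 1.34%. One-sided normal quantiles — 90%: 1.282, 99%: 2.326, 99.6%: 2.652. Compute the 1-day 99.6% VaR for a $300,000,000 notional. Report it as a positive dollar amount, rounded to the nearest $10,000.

$10,330,000

VaR = −μ + z·σ = −(0.11%) + 2.652 × 1.34% = 3.444%.
On $300,000,000: 0.03444 × $300,000,000 = $10,332,000.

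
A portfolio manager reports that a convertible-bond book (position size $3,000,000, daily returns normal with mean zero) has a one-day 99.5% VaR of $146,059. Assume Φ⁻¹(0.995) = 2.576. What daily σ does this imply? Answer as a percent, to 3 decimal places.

VaR as a fraction: $146,059 / $3,000,000 = 4.869%.
σ = VaR / z = 4.869% / 2.576 = 1.890%.

1.890%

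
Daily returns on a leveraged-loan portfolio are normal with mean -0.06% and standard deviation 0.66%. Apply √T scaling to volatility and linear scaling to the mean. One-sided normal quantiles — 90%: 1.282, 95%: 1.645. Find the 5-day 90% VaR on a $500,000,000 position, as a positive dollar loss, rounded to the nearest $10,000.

$10,960,000

σ_{5d} = 0.66% × √5 = 1.476%; μ_{5d} = 5 × -0.06% = -0.300%.
VaR = −(-0.300%) + 1.282 × 1.476% = 2.192%.
On $500,000,000: 0.02192 × $500,000,000 = $10,960,000.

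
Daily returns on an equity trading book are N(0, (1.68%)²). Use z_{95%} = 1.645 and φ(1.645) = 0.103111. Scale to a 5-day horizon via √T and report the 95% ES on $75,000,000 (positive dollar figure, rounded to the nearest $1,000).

σ_{5d} = 1.68% × √5 = 3.757%.
ES multiplier = φ(z)/(1−α) = 0.103111/0.05 = 2.062.
ES = 3.757% × 2.062 = 7.747%; on $75,000,000: $5,810,250.

$5,810,000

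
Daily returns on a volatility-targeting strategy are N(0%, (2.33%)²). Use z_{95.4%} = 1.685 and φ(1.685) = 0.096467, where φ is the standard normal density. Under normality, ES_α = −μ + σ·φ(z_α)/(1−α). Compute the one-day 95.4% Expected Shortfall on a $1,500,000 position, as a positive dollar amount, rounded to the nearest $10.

Tail multiplier: φ(z)/(1−α) = 0.096467 / 0.046 = 2.097.
ES = 2.33% × 2.097 = 4.886%.
On $1,500,000: 0.04886 × $1,500,000 = $73,290.

$73,290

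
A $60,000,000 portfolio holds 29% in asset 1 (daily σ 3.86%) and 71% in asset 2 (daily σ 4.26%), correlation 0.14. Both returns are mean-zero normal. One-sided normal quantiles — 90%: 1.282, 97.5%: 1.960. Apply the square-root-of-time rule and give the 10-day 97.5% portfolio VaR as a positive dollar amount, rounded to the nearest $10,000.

σ_p = √(0.29²·3.86² + 0.71²·4.26² + 2·0.14·0.29·0.71·3.86·4.26) = 3.369%.
σ_{10d} = 3.369% × √10 = 10.654%.
VaR = 1.960 × 10.654% = 20.882%; on $60,000,000 that is $12,529,200.

$12,530,000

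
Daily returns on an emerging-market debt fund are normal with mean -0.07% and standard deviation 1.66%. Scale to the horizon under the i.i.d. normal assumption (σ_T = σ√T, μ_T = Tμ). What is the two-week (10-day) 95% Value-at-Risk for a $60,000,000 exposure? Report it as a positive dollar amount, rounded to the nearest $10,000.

$5,600,000

At 95%, z = 1.645.
σ_{10d} = 1.66% × √10 = 5.249%; μ_{10d} = 10 × -0.07% = -0.700%.
VaR = −(-0.700%) + 1.645 × 5.249% = 9.335%.
On $60,000,000: 0.09335 × $60,000,000 = $5,601,000.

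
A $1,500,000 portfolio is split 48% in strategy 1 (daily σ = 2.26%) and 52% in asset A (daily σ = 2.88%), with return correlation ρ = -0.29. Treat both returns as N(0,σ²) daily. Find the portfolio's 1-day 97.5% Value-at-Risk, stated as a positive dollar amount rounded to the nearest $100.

$46,300

σ_p² = 0.48²·2.26² + 0.52²·2.88² + 2·-0.29·0.48·0.52·2.26·2.88 = 2.4773 (%²).
σ_p = √2.4773 = 1.574%.
At 97.5%, z = 1.960.
VaR = 1.960 × 1.574% = 3.085%; on $1,500,000 that is $46,275.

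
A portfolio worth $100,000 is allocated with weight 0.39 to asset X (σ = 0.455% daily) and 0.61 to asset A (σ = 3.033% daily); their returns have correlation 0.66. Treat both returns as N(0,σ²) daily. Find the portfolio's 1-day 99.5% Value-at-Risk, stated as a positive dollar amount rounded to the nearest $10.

$5,080

σ_p² = 0.39²·0.455² + 0.61²·3.033² + 2·0.66·0.39·0.61·0.455·3.033 = 3.8878 (%²).
σ_p = √3.8878 = 1.972%.
At 99.5%, z = 2.576.
VaR = 2.576 × 1.972% = 5.080%; on $100,000 that is $5,080.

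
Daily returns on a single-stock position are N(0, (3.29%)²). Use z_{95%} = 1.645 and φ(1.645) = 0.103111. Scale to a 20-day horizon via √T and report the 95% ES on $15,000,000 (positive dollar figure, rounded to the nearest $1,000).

σ_{20d} = 3.29% × √20 = 14.713%.
ES multiplier = φ(z)/(1−α) = 0.103111/0.05 = 2.062.
ES = 14.713% × 2.062 = 30.338%; on $15,000,000: $4,550,700.

$4,551,000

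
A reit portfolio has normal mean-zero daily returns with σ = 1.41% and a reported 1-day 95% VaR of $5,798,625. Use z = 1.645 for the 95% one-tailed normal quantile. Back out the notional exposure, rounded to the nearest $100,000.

$250,000,000

VaR as a fraction of value: z·σ = 1.645 × 1.41% = 2.31945%.
Position = $5,798,625 / 0.0231945 = $250,000,000.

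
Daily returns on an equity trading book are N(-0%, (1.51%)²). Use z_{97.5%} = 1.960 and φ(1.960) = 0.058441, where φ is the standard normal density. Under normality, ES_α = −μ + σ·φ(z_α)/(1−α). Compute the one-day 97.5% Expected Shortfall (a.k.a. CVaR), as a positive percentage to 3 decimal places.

3.530%

Tail multiplier: φ(z)/(1−α) = 0.058441 / 0.025 = 2.338.
ES = 1.51% × 2.338 = 3.530%.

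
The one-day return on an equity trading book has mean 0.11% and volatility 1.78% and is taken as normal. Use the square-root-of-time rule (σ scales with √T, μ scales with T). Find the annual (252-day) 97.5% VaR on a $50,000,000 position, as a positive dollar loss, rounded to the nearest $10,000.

At 97.5%, z = 1.960.
σ_{252d} = 1.78% × √252 = 28.257%; μ_{252d} = 252 × 0.11% = 27.720%.
VaR = −(27.720%) + 1.960 × 28.257% = 27.664%.
On $50,000,000: 0.27664 × $50,000,000 = $13,832,000.

$13,830,000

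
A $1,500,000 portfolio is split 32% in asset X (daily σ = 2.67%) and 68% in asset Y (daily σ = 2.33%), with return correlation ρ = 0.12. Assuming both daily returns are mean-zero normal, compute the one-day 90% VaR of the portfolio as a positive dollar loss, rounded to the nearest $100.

$36,300

σ_p² = 0.32²·2.67² + 0.68²·2.33² + 2·0.12·0.32·0.68·2.67·2.33 = 3.5652 (%²).
σ_p = √3.5652 = 1.888%.
At 90%, z = 1.282.
VaR = 1.282 × 1.888% = 2.420%; on $1,500,000 that is $36,300.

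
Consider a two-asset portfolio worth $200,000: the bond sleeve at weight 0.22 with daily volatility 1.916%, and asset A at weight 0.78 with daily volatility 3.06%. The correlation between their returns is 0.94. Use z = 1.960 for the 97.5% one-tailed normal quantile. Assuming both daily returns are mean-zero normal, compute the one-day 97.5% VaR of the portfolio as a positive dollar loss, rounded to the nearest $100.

$10,900

σ_p² = 0.22²·1.916² + 0.78²·3.06² + 2·0.94·0.22·0.78·1.916·3.06 = 7.7659 (%²).
σ_p = √7.7659 = 2.787%.
VaR = 1.960 × 2.787% = 5.463%; on $200,000 that is $10,926.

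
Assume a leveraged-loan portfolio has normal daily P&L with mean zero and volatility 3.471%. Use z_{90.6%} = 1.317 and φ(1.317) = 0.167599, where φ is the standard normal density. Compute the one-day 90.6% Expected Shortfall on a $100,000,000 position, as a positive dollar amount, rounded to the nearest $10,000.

$6,190,000

Tail multiplier: φ(z)/(1−α) = 0.167599 / 0.094 = 1.783.
ES = 3.471% × 1.783 = 6.189%.
On $100,000,000: 0.06189 × $100,000,000 = $6,189,000.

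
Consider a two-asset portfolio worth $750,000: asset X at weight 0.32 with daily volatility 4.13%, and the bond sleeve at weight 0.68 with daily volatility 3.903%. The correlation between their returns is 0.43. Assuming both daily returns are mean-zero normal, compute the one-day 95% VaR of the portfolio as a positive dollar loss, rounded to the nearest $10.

$42,390

σ_p² = 0.32²·4.13² + 0.68²·3.903² + 2·0.43·0.32·0.68·4.13·3.903 = 11.8071 (%²).
σ_p = √11.8071 = 3.436%.
At 95%, z = 1.645.
VaR = 1.645 × 3.436% = 5.652%; on $750,000 that is $42,390.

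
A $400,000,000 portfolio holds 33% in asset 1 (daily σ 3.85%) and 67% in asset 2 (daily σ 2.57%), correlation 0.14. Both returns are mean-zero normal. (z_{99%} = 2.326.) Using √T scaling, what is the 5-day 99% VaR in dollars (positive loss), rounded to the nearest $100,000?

σ_p = √(0.33²·3.85² + 0.67²·2.57² + 2·0.14·0.33·0.67·3.85·2.57) = 2.279%.
σ_{5d} = 2.279% × √5 = 5.096%.
VaR = 2.326 × 5.096% = 11.853%; on $400,000,000 that is $47,412,000.

$47,400,000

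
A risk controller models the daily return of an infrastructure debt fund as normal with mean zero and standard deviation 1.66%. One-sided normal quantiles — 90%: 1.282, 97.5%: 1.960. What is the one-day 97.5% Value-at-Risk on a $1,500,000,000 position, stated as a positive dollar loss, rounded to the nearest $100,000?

$48,800,000

VaR = z·σ = 1.960 × 1.66% = 3.254%.
On $1,500,000,000: 0.03254 × $1,500,000,000 = $48,810,000.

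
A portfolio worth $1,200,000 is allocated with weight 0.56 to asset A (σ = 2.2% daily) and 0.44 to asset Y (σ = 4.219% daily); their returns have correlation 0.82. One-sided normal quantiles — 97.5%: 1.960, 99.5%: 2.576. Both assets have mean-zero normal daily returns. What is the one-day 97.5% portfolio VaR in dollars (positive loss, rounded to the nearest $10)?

$69,430

σ_p² = 0.56²·2.2² + 0.44²·4.219² + 2·0.82·0.56·0.44·2.2·4.219 = 8.7146 (%²).
σ_p = √8.7146 = 2.952%.
VaR = 1.960 × 2.952% = 5.786%; on $1,200,000 that is $69,432.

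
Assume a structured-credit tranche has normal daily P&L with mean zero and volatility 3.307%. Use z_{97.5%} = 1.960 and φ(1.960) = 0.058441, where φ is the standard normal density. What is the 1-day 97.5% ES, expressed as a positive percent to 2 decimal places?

Tail multiplier: φ(z)/(1−α) = 0.058441 / 0.025 = 2.338.
ES = 3.307% × 2.338 = 7.732%.

7.73%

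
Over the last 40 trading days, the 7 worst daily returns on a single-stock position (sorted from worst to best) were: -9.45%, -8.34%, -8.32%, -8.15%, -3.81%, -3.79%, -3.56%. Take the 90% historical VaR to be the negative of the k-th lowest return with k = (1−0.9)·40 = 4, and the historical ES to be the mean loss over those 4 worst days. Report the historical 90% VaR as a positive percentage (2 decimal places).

k = 4; the 4th lowest return is -8.15%, so VaR = 8.15%.

8.15%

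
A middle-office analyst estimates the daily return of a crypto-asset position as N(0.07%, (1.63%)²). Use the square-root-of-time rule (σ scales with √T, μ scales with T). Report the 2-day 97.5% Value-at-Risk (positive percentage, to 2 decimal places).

At 97.5%, z = 1.960.
σ_{2d} = 1.63% × √2 = 2.305%; μ_{2d} = 2 × 0.07% = 0.140%.
VaR = −(0.140%) + 1.960 × 2.305% = 4.378%.

4.38%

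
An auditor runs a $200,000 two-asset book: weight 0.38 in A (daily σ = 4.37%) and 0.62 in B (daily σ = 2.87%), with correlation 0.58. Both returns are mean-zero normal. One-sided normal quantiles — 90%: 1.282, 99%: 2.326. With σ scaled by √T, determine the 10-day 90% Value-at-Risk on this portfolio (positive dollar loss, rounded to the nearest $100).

σ_p = √(0.38²·4.37² + 0.62²·2.87² + 2·0.58·0.38·0.62·4.37·2.87) = 3.058%.
σ_{10d} = 3.058% × √10 = 9.670%.
VaR = 1.282 × 9.670% = 12.397%; on $200,000 that is $24,794.

$24,800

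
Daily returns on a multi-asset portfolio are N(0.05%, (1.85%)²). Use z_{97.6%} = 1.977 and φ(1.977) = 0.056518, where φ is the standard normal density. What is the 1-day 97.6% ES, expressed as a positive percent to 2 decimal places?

4.31%

Tail multiplier: φ(z)/(1−α) = 0.056518 / 0.024 = 2.355.
ES = −(0.05%) + 1.85% × 2.355 = 4.307%.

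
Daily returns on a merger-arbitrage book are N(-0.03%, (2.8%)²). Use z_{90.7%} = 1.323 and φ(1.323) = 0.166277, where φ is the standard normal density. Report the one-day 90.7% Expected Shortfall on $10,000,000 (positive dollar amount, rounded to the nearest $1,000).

Tail multiplier: φ(z)/(1−α) = 0.166277 / 0.093 = 1.788.
ES = −(-0.03%) + 2.8% × 1.788 = 5.036%.
On $10,000,000: 0.05036 × $10,000,000 = $503,600.

$504,000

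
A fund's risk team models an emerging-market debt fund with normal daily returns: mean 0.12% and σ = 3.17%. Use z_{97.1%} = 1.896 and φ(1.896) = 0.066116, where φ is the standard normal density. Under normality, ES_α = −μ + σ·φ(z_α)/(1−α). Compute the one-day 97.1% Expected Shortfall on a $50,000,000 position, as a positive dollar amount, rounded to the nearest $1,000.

$3,554,000

Tail multiplier: φ(z)/(1−α) = 0.066116 / 0.029 = 2.280.
ES = −(0.12%) + 3.17% × 2.280 = 7.108%.
On $50,000,000: 0.07108 × $50,000,000 = $3,554,000.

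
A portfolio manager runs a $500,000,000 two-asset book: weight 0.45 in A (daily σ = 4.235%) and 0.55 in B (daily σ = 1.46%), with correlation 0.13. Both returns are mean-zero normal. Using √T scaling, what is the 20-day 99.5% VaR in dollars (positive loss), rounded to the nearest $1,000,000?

$125,000,000

σ_p = √(0.45²·4.235² + 0.55²·1.46² + 2·0.13·0.45·0.55·4.235·1.46) = 2.162%.
σ_{20d} = 2.162% × √20 = 9.669%.
z(99.5%) = 2.576.
VaR = 2.576 × 9.669% = 24.907%; on $500,000,000 that is $124,535,000.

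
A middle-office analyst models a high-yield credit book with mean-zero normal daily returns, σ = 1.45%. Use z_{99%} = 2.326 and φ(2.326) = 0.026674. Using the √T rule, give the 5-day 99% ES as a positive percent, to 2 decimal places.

σ_{5d} = 1.45% × √5 = 3.242%.
ES multiplier = φ(z)/(1−α) = 0.026674/0.01 = 2.667.
ES = 3.242% × 2.667 = 8.646%.

8.65%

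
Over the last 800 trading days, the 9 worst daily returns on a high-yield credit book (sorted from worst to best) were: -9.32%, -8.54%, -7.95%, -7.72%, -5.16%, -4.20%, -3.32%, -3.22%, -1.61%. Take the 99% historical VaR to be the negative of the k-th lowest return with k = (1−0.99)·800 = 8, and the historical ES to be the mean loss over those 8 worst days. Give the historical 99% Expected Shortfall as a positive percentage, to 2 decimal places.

The 8 worst returns sum to -49.43%.
ES = −(-49.43%) / 8 = 6.17875% ≈ 6.18%.

6.18%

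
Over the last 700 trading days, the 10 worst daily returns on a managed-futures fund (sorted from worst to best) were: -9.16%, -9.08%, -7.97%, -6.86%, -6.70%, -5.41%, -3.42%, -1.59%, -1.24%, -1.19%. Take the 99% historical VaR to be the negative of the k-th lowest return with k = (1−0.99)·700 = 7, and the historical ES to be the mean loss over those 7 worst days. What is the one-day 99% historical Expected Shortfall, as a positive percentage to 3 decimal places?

6.943%

The 7 worst returns sum to -48.60%.
ES = −(-48.60%) / 7 = 6.9428…% ≈ 6.943%.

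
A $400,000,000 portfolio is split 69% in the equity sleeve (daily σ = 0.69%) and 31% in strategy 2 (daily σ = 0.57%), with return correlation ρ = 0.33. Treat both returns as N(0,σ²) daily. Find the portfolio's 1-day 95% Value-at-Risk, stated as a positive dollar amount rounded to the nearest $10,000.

σ_p² = 0.69²·0.69² + 0.31²·0.57² + 2·0.33·0.69·0.31·0.69·0.57 = 0.3134 (%²).
σ_p = √0.3134 = 0.560%.
At 95%, z = 1.645.
VaR = 1.645 × 0.560% = 0.921%; on $400,000,000 that is $3,684,000.

$3,680,000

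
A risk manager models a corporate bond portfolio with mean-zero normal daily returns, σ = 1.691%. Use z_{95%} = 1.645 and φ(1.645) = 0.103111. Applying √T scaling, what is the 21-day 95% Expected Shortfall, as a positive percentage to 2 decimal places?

σ_{21d} = 1.691% × √21 = 7.749%.
ES multiplier = φ(z)/(1−α) = 0.103111/0.05 = 2.062.
ES = 7.749% × 2.062 = 15.978%.

15.98%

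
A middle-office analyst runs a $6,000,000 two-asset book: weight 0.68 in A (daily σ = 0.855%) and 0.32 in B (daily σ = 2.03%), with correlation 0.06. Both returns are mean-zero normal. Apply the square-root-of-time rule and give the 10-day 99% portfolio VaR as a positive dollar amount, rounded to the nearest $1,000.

σ_p = √(0.68²·0.855² + 0.32²·2.03² + 2·0.06·0.68·0.32·0.855·2.03) = 0.897%.
σ_{10d} = 0.897% × √10 = 2.837%.
z(99%) = 2.326.
VaR = 2.326 × 2.837% = 6.599%; on $6,000,000 that is $395,940.

$396,000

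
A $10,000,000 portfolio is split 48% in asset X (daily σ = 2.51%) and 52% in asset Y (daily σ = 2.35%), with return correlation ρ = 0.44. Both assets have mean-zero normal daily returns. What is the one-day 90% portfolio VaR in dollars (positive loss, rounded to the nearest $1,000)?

$264,000

σ_p² = 0.48²·2.51² + 0.52²·2.35² + 2·0.44·0.48·0.52·2.51·2.35 = 4.2404 (%²).
σ_p = √4.2404 = 2.059%.
At 90%, z = 1.282.
VaR = 1.282 × 2.059% = 2.640%; on $10,000,000 that is $264,000.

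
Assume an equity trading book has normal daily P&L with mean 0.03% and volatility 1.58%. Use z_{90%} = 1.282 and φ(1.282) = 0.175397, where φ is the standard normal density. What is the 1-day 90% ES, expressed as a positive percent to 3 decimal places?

Tail multiplier: φ(z)/(1−α) = 0.175397 / 0.1 = 1.754.
ES = −(0.03%) + 1.58% × 1.754 = 2.741%.

2.741%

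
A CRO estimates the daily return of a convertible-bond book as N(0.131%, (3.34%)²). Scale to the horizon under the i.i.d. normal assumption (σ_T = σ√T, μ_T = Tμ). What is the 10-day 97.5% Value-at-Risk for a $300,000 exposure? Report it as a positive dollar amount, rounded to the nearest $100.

At 97.5%, z = 1.960.
σ_{10d} = 3.34% × √10 = 10.562%; μ_{10d} = 10 × 0.131% = 1.310%.
VaR = −(1.310%) + 1.960 × 10.562% = 19.392%.
On $300,000: 0.19392 × $300,000 = $58,176.

$58,200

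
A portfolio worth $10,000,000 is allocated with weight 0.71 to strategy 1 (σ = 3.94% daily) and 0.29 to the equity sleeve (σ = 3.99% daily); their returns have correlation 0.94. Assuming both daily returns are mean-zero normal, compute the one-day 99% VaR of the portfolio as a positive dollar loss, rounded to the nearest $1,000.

σ_p² = 0.71²·3.94² + 0.29²·3.99² + 2·0.94·0.71·0.29·3.94·3.99 = 15.2496 (%²).
σ_p = √15.2496 = 3.905%.
At 99%, z = 2.326.
VaR = 2.326 × 3.905% = 9.083%; on $10,000,000 that is $908,300.

$908,000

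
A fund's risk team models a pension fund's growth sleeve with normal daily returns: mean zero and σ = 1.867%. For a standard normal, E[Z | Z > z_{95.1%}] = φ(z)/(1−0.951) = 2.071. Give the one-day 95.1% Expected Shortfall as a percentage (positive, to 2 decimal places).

3.87%

ES = 1.867% × 2.071 = 3.867%.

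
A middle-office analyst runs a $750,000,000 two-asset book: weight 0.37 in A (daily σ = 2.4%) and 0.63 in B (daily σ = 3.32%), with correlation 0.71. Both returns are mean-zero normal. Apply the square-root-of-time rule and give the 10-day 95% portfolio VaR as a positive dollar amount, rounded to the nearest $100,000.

σ_p = √(0.37²·2.4² + 0.63²·3.32² + 2·0.71·0.37·0.63·2.4·3.32) = 2.793%.
σ_{10d} = 2.793% × √10 = 8.832%.
z(95%) = 1.645.
VaR = 1.645 × 8.832% = 14.529%; on $750,000,000 that is $108,967,500.

$109,000,000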